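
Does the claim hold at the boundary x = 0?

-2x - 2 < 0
x = 0: LHS = -2·0 - 2 = -2; -2 < 0 — holds

The relation is satisfied at x = 0.

Answer: Yes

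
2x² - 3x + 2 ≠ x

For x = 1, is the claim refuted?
Substitute x = 1 into the relation:
x = 1: LHS = 2·1² - 3·1 + 2 = 1; 1 ≠ 1 — FAILS

Since the claim fails at x = 1, this value is a counterexample.

Answer: Yes, x = 1 is a counterexample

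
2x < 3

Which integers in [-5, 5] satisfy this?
Holds for: {-5, -4, -3, -2, -1, 0, 1}
Fails for: {2, 3, 4, 5}

Answer: {-5, -4, -3, -2, -1, 0, 1}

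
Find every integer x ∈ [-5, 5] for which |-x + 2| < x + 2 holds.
Holds for: {1, 2, 3, 4, 5}
Fails for: {-5, -4, -3, -2, -1, 0}

Answer: {1, 2, 3, 4, 5}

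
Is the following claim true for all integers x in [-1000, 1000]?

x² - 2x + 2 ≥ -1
Over all integers in [-1000, 1000], LHS − RHS is smallest at x = 1, where it equals 2:
x = 1: LHS = 1² - 2·1 + 2 = 1; 1 ≥ -1 — holds
At the ends of the range:
x = -1000: LHS = (-1000)² - 2·(-1000) + 2 = 1002002; 1002002 ≥ -1 — holds
x = 1000: LHS = 1000² - 2·1000 + 2 = 998002; 998002 ≥ -1 — holds
Hence LHS − RHS is never negative, i.e. LHS ≥ RHS throughout, so the relation holds for every integer in [-1000, 1000].

No counterexample exists.

Answer: True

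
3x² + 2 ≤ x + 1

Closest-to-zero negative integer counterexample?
Testing negative integers from -1 downward:
x = -1: LHS = 3·(-1)² + 2 = 5, RHS = (-1) + 1 = 0; 5 ≤ 0 — FAILS  ← closest negative counterexample to 0

Answer: x = -1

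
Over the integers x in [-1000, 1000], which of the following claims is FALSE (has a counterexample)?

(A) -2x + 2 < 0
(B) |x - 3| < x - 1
(A) x = 0: LHS = -2·0 + 2 = 2; 2 < 0 — FAILS
(B) x = 0: LHS = |0 - 3| = |-3| = 3, RHS = 0 - 1 = -1; 3 < -1 — FAILS

Answer: Both A and B are false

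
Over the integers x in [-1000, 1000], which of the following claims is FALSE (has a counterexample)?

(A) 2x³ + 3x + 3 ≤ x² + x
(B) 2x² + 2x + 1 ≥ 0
(A) x = 0: LHS = 2·0³ + 3·0 + 3 = 3, RHS = 0² + 0 = 0; 3 ≤ 0 — FAILS

(B) Over all integers in [-1000, 1000], LHS − RHS is smallest at x = 0, where it equals 1:
x = 0: LHS = 2·0² + 2·0 + 1 = 1; 1 ≥ 0 — holds
At the ends of the range:
x = -1000: LHS = 2·(-1000)² + 2·(-1000) + 1 = 1998001; 1998001 ≥ 0 — holds
x = 1000: LHS = 2·1000² + 2·1000 + 1 = 2002001; 2002001 ≥ 0 — holds
Hence LHS − RHS is never negative, i.e. LHS ≥ RHS throughout, so the relation holds for every integer in [-1000, 1000].

Only (A) has a counterexample.

Answer: A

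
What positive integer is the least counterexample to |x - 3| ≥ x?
Testing positive integers:
x = 1: LHS = |1 - 3| = |-2| = 2; 2 ≥ 1 — holds
x = 2: LHS = |2 - 3| = |-1| = 1; 1 ≥ 2 — FAILS  ← smallest positive counterexample

Answer: x = 2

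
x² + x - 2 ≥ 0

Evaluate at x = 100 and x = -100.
x = 100: LHS = 100² + 100 - 2 = 10098; 10098 ≥ 0 — holds
x = -100: LHS = (-100)² + (-100) - 2 = 9898; 9898 ≥ 0 — holds

Answer: Yes, holds for both x = 100 and x = -100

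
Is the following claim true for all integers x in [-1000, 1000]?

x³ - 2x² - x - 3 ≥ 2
The claim fails at x = 0:
x = 0: LHS = 0³ - 2·0² - 0 - 3 = -3; -3 ≥ 2 — FAILS

Because a single integer refutes it, the statement is false.

Answer: False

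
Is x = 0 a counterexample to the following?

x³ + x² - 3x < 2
Substitute x = 0 into the relation:
x = 0: LHS = 0³ + 0² - 3·0 = 0; 0 < 2 — holds

The claim holds here, so x = 0 is not a counterexample. (A counterexample exists elsewhere, e.g. x = -1.)

Answer: No, x = 0 is not a counterexample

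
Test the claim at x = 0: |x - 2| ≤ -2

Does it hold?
x = 0: LHS = |0 - 2| = |-2| = 2; 2 ≤ -2 — FAILS

The relation fails at x = 0, so x = 0 is a counterexample.

Answer: No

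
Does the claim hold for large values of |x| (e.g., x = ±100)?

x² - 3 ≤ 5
x = 100: LHS = 100² - 3 = 9997; 9997 ≤ 5 — FAILS
x = -100: LHS = (-100)² - 3 = 9997; 9997 ≤ 5 — FAILS

Answer: No, fails for both x = 100 and x = -100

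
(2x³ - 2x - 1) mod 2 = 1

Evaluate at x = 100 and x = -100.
x = 100: LHS = (2·100³ - 2·100 - 1) mod 2 = 1999799 mod 2 = 1; 1 = 1 — holds
x = -100: LHS = (2·(-100)³ - 2·(-100) - 1) mod 2 = (-1999801) mod 2 = 1; 1 = 1 — holds

Answer: Yes, holds for both x = 100 and x = -100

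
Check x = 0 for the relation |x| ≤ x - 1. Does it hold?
x = 0: LHS = |0| = 0, RHS = 0 - 1 = -1; 0 ≤ -1 — FAILS

The relation fails at x = 0, so x = 0 is a counterexample.

Answer: No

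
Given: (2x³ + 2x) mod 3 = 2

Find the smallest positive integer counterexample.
Testing positive integers:
x = 1: LHS = (2·1³ + 2·1) mod 3 = 4 mod 3 = 1; 1 = 2 — FAILS  ← smallest positive counterexample

Answer: x = 1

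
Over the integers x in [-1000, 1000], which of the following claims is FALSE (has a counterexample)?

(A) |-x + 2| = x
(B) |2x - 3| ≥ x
(A) x = 0: LHS = |-0 + 2| = |2| = 2; 2 = 0 — FAILS
(B) x = 2: LHS = |2·2 - 3| = |1| = 1; 1 ≥ 2 — FAILS

Answer: Both A and B are false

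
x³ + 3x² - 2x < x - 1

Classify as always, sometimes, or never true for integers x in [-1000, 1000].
Holds at x = -4: LHS = (-4)³ + 3·(-4)² - 2·(-4) = -8, RHS = (-4) - 1 = -5; -8 < -5 — holds
Fails at x = 0: LHS = 0³ + 3·0² - 2·0 = 0, RHS = 0 - 1 = -1; 0 < -1 — FAILS
It is satisfied by some integers in the range but not all.

Answer: Sometimes true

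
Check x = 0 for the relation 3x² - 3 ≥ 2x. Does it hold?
x = 0: LHS = 3·0² - 3 = -3, RHS = 2·0 = 0; -3 ≥ 0 — FAILS

The relation fails at x = 0, so x = 0 is a counterexample.

Answer: No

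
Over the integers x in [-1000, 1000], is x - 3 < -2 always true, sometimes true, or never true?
Holds at x = 0: LHS = 0 - 3 = -3; -3 < -2 — holds
Fails at x = 1: LHS = 1 - 3 = -2; -2 < -2 — FAILS
It is satisfied by some integers in the range but not all.

Answer: Sometimes true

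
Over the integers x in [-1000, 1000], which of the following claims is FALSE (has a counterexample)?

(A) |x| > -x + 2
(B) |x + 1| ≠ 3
(A) x = 0: LHS = |0| = 0, RHS = -0 + 2 = 2; 0 > 2 — FAILS
(B) x = 2: LHS = |2 + 1| = |3| = 3; 3 ≠ 3 — FAILS

Answer: Both A and B are false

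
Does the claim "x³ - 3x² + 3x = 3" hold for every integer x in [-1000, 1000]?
The claim fails at x = 0:
x = 0: LHS = 0³ - 3·0² + 3·0 = 0; 0 = 3 — FAILS

Because a single integer refutes it, the statement is false.

Answer: False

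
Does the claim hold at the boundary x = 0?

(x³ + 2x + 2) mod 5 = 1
x = 0: LHS = (0³ + 2·0 + 2) mod 5 = 2 mod 5 = 2; 2 = 1 — FAILS

The relation fails at x = 0, so x = 0 is a counterexample.

Answer: No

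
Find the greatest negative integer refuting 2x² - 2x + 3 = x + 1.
Testing negative integers from -1 downward:
x = -1: LHS = 2·(-1)² - 2·(-1) + 3 = 7, RHS = (-1) + 1 = 0; 7 = 0 — FAILS  ← closest negative counterexample to 0

Answer: x = -1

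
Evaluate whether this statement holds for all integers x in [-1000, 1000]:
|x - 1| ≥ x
The claim fails at x = 1:
x = 1: LHS = |1 - 1| = |0| = 0; 0 ≥ 1 — FAILS

Because a single integer refutes it, the statement is false.

Answer: False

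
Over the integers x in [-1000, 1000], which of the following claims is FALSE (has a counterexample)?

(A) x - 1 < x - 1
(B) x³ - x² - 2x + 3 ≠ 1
(A) x = 0: LHS = 0 - 1 = -1, RHS = 0 - 1 = -1; -1 < -1 — FAILS
(B) x = 1: LHS = 1³ - 1² - 2·1 + 3 = 1; 1 ≠ 1 — FAILS

Answer: Both A and B are false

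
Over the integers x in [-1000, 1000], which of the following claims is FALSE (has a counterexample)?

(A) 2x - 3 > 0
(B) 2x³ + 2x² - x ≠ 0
(A) x = 0: LHS = 2·0 - 3 = -3; -3 > 0 — FAILS
(B) x = 0: LHS = 2·0³ + 2·0² - 0 = 0; 0 ≠ 0 — FAILS

Answer: Both A and B are false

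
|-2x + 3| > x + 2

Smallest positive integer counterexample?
Testing positive integers:
x = 1: LHS = |-2·1 + 3| = |1| = 1, RHS = 1 + 2 = 3; 1 > 3 — FAILS  ← smallest positive counterexample

Answer: x = 1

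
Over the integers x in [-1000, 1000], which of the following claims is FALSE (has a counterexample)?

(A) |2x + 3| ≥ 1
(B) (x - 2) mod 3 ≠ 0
(A) Over all integers in [-1000, 1000], LHS − RHS is smallest at x = -1, where it equals 0:
x = -1: LHS = |2·(-1) + 3| = |1| = 1; 1 ≥ 1 — holds
At the ends of the range:
x = -1000: LHS = |2·(-1000) + 3| = |-1997| = 1997; 1997 ≥ 1 — holds
x = 1000: LHS = |2·1000 + 3| = |2003| = 2003; 2003 ≥ 1 — holds
Hence LHS − RHS is never negative, i.e. LHS ≥ RHS throughout, so the relation holds for every integer in [-1000, 1000].

(B) x = -1: LHS = ((-1) - 2) mod 3 = (-3) mod 3 = 0; 0 ≠ 0 — FAILS

Only (B) has a counterexample.

Answer: B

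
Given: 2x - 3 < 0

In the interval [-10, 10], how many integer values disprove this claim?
Counterexamples in [-10, 10]: {2, 3, 4, 5, 6, 7, 8, 9, 10}.

Counting them gives 9 values.

Answer: 9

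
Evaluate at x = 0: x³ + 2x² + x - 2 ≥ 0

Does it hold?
x = 0: LHS = 0³ + 2·0² + 0 - 2 = -2; -2 ≥ 0 — FAILS

The relation fails at x = 0, so x = 0 is a counterexample.

Answer: No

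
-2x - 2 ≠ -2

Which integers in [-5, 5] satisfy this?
Holds for: {-5, -4, -3, -2, -1, 1, 2, 3, 4, 5}
Fails for: {0}

Answer: {-5, -4, -3, -2, -1, 1, 2, 3, 4, 5}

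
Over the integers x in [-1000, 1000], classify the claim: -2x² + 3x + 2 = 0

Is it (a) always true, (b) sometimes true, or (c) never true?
Holds at x = 2: LHS = -2·2² + 3·2 + 2 = 0; 0 = 0 — holds
Fails at x = 0: LHS = -2·0² + 3·0 + 2 = 2; 2 = 0 — FAILS
It is satisfied by some integers in the range but not all.

Answer: Sometimes true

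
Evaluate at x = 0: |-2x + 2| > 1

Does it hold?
x = 0: LHS = |-2·0 + 2| = |2| = 2; 2 > 1 — holds

The relation is satisfied at x = 0.

Answer: Yes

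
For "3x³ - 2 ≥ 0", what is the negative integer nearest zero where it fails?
Testing negative integers from -1 downward:
x = -1: LHS = 3·(-1)³ - 2 = -5; -5 ≥ 0 — FAILS  ← closest negative counterexample to 0

Answer: x = -1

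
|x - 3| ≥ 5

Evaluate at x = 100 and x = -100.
x = 100: LHS = |100 - 3| = |97| = 97; 97 ≥ 5 — holds
x = -100: LHS = |(-100) - 3| = |-103| = 103; 103 ≥ 5 — holds

Answer: Yes, holds for both x = 100 and x = -100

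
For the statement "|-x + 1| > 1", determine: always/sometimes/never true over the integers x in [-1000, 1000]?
Holds at x = -1: LHS = |-(-1) + 1| = |2| = 2; 2 > 1 — holds
Fails at x = 0: LHS = |-0 + 1| = |1| = 1; 1 > 1 — FAILS
It is satisfied by some integers in the range but not all.

Answer: Sometimes true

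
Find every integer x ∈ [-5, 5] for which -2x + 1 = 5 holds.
Holds for: {-2}
Fails for: {-5, -4, -3, -1, 0, 1, 2, 3, 4, 5}

Answer: {-2}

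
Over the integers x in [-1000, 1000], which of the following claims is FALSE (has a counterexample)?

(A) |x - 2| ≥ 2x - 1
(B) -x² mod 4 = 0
(A) x = 2: LHS = |2 - 2| = |0| = 0, RHS = 2·2 - 1 = 3; 0 ≥ 3 — FAILS
(B) x = 1: LHS = (-1²) mod 4 = (-1) mod 4 = 3; 3 = 0 — FAILS

Answer: Both A and B are false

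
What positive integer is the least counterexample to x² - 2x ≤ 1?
Testing positive integers:
x = 1: LHS = 1² - 2·1 = -1; -1 ≤ 1 — holds
x = 2: LHS = 2² - 2·2 = 0; 0 ≤ 1 — holds
x = 3: LHS = 3² - 2·3 = 3; 3 ≤ 1 — FAILS  ← smallest positive counterexample

Answer: x = 3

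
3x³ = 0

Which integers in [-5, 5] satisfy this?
Holds for: {0}
Fails for: {-5, -4, -3, -2, -1, 1, 2, 3, 4, 5}

Answer: {0}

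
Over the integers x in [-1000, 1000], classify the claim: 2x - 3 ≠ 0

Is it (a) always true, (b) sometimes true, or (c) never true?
Track d = LHS − RHS over the integers in [-1000, 1000]. Equality would need d = 0, but d changes sign only between consecutive integers, jumping over 0:
x = 1: LHS = 2·1 - 3 = -1; -1 ≠ 0 — holds  (d = -1)
x = 2: LHS = 2·2 - 3 = 1; 1 ≠ 0 — holds  (d = 1)
Away from these crossings d keeps a constant sign, and checking every integer in [-1000, 1000] confirms d ≠ 0 throughout. Hence the two sides are never equal, so the relation holds for every integer in [-1000, 1000].

No counterexample exists.

Answer: Always true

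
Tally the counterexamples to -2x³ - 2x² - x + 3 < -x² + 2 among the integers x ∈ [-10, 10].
Counterexamples in [-10, 10]: {-10, -9, -8, -7, -6, -5, -4, -3, -2, -1, 0}.

Counting them gives 11 values.

Answer: 11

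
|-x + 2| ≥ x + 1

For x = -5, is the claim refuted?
Substitute x = -5 into the relation:
x = -5: LHS = |-(-5) + 2| = |7| = 7, RHS = (-5) + 1 = -4; 7 ≥ -4 — holds

The claim holds here, so x = -5 is not a counterexample. (A counterexample exists elsewhere, e.g. x = 1.)

Answer: No, x = -5 is not a counterexample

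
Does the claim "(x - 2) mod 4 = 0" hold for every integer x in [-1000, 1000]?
The claim fails at x = 0:
x = 0: LHS = (0 - 2) mod 4 = (-2) mod 4 = 2; 2 = 0 — FAILS

Because a single integer refutes it, the statement is false.

Answer: False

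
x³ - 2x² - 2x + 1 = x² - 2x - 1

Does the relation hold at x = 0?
x = 0: LHS = 0³ - 2·0² - 2·0 + 1 = 1, RHS = 0² - 2·0 - 1 = -1; 1 = -1 — FAILS

The relation fails at x = 0, so x = 0 is a counterexample.

Answer: No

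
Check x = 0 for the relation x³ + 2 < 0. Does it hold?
x = 0: LHS = 0³ + 2 = 2; 2 < 0 — FAILS

The relation fails at x = 0, so x = 0 is a counterexample.

Answer: No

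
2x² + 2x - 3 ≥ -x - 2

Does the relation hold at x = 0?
x = 0: LHS = 2·0² + 2·0 - 3 = -3, RHS = -0 - 2 = -2; -3 ≥ -2 — FAILS

The relation fails at x = 0, so x = 0 is a counterexample.

Answer: No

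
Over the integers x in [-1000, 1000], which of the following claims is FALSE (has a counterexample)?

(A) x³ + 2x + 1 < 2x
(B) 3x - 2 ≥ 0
(A) x = 0: LHS = 0³ + 2·0 + 1 = 1, RHS = 2·0 = 0; 1 < 0 — FAILS
(B) x = 0: LHS = 3·0 - 2 = -2; -2 ≥ 0 — FAILS

Answer: Both A and B are false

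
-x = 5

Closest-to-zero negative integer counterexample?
Testing negative integers from -1 downward:
x = -1: LHS = -(-1) = 1; 1 = 5 — FAILS  ← closest negative counterexample to 0

Answer: x = -1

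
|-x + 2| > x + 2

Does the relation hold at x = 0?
x = 0: LHS = |-0 + 2| = |2| = 2, RHS = 0 + 2 = 2; 2 > 2 — FAILS

The relation fails at x = 0, so x = 0 is a counterexample.

Answer: No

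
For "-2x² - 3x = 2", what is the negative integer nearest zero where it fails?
Testing negative integers from -1 downward:
x = -1: LHS = -2·(-1)² - 3·(-1) = 1; 1 = 2 — FAILS  ← closest negative counterexample to 0

Answer: x = -1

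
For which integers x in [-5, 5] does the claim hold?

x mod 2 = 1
Holds for: {-5, -3, -1, 1, 3, 5}
Fails for: {-4, -2, 0, 2, 4}

Answer: {-5, -3, -1, 1, 3, 5}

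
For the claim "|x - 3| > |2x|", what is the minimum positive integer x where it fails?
Testing positive integers:
x = 1: LHS = |1 - 3| = |-2| = 2, RHS = |2·1| = |2| = 2; 2 > 2 — FAILS  ← smallest positive counterexample

Answer: x = 1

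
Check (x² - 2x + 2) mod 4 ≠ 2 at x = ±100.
x = 100: LHS = (100² - 2·100 + 2) mod 4 = 9802 mod 4 = 2; 2 ≠ 2 — FAILS
x = -100: LHS = ((-100)² - 2·(-100) + 2) mod 4 = 10202 mod 4 = 2; 2 ≠ 2 — FAILS

Answer: No, fails for both x = 100 and x = -100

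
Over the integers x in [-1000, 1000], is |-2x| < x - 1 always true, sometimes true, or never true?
Over all integers in [-1000, 1000], LHS − RHS is smallest at x = 0, where it equals 1:
x = 0: LHS = |-2·0| = |0| = 0, RHS = 0 - 1 = -1; 0 < -1 — FAILS
At the ends of the range:
x = -1000: LHS = |-2·(-1000)| = |2000| = 2000, RHS = (-1000) - 1 = -1001; 2000 < -1001 — FAILS
x = 1000: LHS = |-2·1000| = |-2000| = 2000, RHS = 1000 - 1 = 999; 2000 < 999 — FAILS
Hence LHS − RHS is never negative, i.e. LHS ≥ RHS throughout, so the claimed relation (<) fails for every integer in [-1000, 1000].

No integer in the range satisfies it.

Answer: Never true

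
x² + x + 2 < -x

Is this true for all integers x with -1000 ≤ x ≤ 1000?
The claim fails at x = 0:
x = 0: LHS = 0² + 0 + 2 = 2, RHS = -0 = 0; 2 < 0 — FAILS

Because a single integer refutes it, the statement is false.

Answer: False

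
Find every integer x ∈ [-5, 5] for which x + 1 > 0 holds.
Holds for: {0, 1, 2, 3, 4, 5}
Fails for: {-5, -4, -3, -2, -1}

Answer: {0, 1, 2, 3, 4, 5}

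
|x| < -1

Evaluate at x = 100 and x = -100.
x = 100: LHS = |100| = 100; 100 < -1 — FAILS
x = -100: LHS = |-100| = 100; 100 < -1 — FAILS

Answer: No, fails for both x = 100 and x = -100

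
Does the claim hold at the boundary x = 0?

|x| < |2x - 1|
x = 0: LHS = |0| = 0, RHS = |2·0 - 1| = |-1| = 1; 0 < 1 — holds

The relation is satisfied at x = 0.

Answer: Yes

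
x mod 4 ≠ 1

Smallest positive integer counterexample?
Testing positive integers:
x = 1: LHS = 1 mod 4 = 1; 1 ≠ 1 — FAILS  ← smallest positive counterexample

Answer: x = 1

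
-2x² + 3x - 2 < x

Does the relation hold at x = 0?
x = 0: LHS = -2·0² + 3·0 - 2 = -2; -2 < 0 — holds

The relation is satisfied at x = 0.

Answer: Yes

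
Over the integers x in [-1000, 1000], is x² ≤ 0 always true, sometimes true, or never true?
Holds at x = 0: LHS = 0² = 0; 0 ≤ 0 — holds
Fails at x = 1: LHS = 1² = 1; 1 ≤ 0 — FAILS
It is satisfied by some integers in the range but not all.

Answer: Sometimes true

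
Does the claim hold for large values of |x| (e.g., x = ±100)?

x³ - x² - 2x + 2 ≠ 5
x = 100: LHS = 100³ - 100² - 2·100 + 2 = 989802; 989802 ≠ 5 — holds
x = -100: LHS = (-100)³ - (-100)² - 2·(-100) + 2 = -1009798; -1009798 ≠ 5 — holds

Answer: Yes, holds for both x = 100 and x = -100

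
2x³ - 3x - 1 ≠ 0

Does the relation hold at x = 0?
x = 0: LHS = 2·0³ - 3·0 - 1 = -1; -1 ≠ 0 — holds

The relation is satisfied at x = 0.

Answer: Yes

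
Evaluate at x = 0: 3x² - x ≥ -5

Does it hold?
x = 0: LHS = 3·0² - 0 = 0; 0 ≥ -5 — holds

The relation is satisfied at x = 0.

Answer: Yes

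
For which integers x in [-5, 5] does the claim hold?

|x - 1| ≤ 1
Holds for: {0, 1, 2}
Fails for: {-5, -4, -3, -2, -1, 3, 4, 5}

Answer: {0, 1, 2}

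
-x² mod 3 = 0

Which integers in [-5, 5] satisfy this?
Holds for: {-3, 0, 3}
Fails for: {-5, -4, -2, -1, 1, 2, 4, 5}

Answer: {-3, 0, 3}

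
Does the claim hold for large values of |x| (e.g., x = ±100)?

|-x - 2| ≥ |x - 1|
x = 100: LHS = |-100 - 2| = |-102| = 102, RHS = |100 - 1| = |99| = 99; 102 ≥ 99 — holds
x = -100: LHS = |-(-100) - 2| = |98| = 98, RHS = |(-100) - 1| = |-101| = 101; 98 ≥ 101 — FAILS

Answer: Partially: holds for x = 100, fails for x = -100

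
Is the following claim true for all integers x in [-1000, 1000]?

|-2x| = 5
The claim fails at x = 0:
x = 0: LHS = |-2·0| = |0| = 0; 0 = 5 — FAILS

Because a single integer refutes it, the statement is false.

Answer: False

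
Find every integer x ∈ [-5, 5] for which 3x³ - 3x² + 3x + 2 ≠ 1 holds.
Track d = LHS − RHS over the integers in [-5, 5]. Equality would need d = 0, but d changes sign only between consecutive integers, jumping over 0:
x = -1: LHS = 3·(-1)³ - 3·(-1)² + 3·(-1) + 2 = -7; -7 ≠ 1 — holds  (d = -8)
x = 0: LHS = 3·0³ - 3·0² + 3·0 + 2 = 2; 2 ≠ 1 — holds  (d = 1)
Away from these crossings d keeps a constant sign, and checking every integer in [-5, 5] confirms d ≠ 0 throughout. Hence the two sides are never equal, so the relation holds for every integer in [-5, 5].

Answer: All integers in [-5, 5]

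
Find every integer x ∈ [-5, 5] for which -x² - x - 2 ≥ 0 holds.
Over all integers in [-5, 5], LHS − RHS is largest at x = 0, where it equals -2:
x = 0: LHS = -0² - 0 - 2 = -2; -2 ≥ 0 — FAILS
At the ends of the range:
x = -5: LHS = -(-5)² - (-5) - 2 = -22; -22 ≥ 0 — FAILS
x = 5: LHS = -5² - 5 - 2 = -32; -32 ≥ 0 — FAILS
Hence LHS − RHS is never zero or positive, i.e. LHS < RHS throughout, so the claimed relation (≥) fails for every integer in [-5, 5].

Answer: None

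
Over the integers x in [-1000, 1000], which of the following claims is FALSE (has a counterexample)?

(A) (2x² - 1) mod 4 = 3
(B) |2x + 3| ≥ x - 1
(A) x = 1: LHS = (2·1² - 1) mod 4 = 1 mod 4 = 1; 1 = 3 — FAILS

(B) Over all integers in [-1000, 1000], LHS − RHS is smallest at x = -1, where it equals 3:
x = -1: LHS = |2·(-1) + 3| = |1| = 1, RHS = (-1) - 1 = -2; 1 ≥ -2 — holds
At the ends of the range:
x = -1000: LHS = |2·(-1000) + 3| = |-1997| = 1997, RHS = (-1000) - 1 = -1001; 1997 ≥ -1001 — holds
x = 1000: LHS = |2·1000 + 3| = |2003| = 2003, RHS = 1000 - 1 = 999; 2003 ≥ 999 — holds
Hence LHS − RHS is never negative, i.e. LHS ≥ RHS throughout, so the relation holds for every integer in [-1000, 1000].

Only (A) has a counterexample.

Answer: A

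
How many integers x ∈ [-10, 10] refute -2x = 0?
Counterexamples in [-10, 10]: {-10, -9, -8, -7, -6, -5, -4, -3, -2, -1, 1, 2, 3, 4, 5, 6, 7, 8, 9, 10}.

Counting them gives 20 values.

Answer: 20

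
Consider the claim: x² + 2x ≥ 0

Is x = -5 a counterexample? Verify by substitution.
Substitute x = -5 into the relation:
x = -5: LHS = (-5)² + 2·(-5) = 15; 15 ≥ 0 — holds

The claim holds here, so x = -5 is not a counterexample. (A counterexample exists elsewhere, e.g. x = -1.)

Answer: No, x = -5 is not a counterexample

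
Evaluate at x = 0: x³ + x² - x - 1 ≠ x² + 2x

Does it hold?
x = 0: LHS = 0³ + 0² - 0 - 1 = -1, RHS = 0² + 2·0 = 0; -1 ≠ 0 — holds

The relation is satisfied at x = 0.

Answer: Yes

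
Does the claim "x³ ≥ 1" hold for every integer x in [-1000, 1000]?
The claim fails at x = 0:
x = 0: LHS = 0³ = 0; 0 ≥ 1 — FAILS

Because a single integer refutes it, the statement is false.

Answer: False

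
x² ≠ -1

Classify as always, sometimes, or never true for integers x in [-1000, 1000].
Over all integers in [-1000, 1000], LHS − RHS is always positive; it is smallest at x = 0, where it equals 1:
x = 0: LHS = 0² = 0; 0 ≠ -1 — holds
At the ends of the range:
x = -1000: LHS = (-1000)² = 1000000; 1000000 ≠ -1 — holds
x = 1000: LHS = 1000² = 1000000; 1000000 ≠ -1 — holds
Hence LHS − RHS is never 0, i.e. the two sides are never equal, so the relation holds for every integer in [-1000, 1000].

No counterexample exists.

Answer: Always true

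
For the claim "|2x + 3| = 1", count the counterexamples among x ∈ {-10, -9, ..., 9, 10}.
Counterexamples in [-10, 10]: {-10, -9, -8, -7, -6, -5, -4, -3, 0, 1, 2, 3, 4, 5, 6, 7, 8, 9, 10}.

Counting them gives 19 values.

Answer: 19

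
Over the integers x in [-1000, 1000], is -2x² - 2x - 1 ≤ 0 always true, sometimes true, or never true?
Over all integers in [-1000, 1000], LHS − RHS is largest at x = 0, where it equals -1:
x = 0: LHS = -2·0² - 2·0 - 1 = -1; -1 ≤ 0 — holds
At the ends of the range:
x = -1000: LHS = -2·(-1000)² - 2·(-1000) - 1 = -1998001; -1998001 ≤ 0 — holds
x = 1000: LHS = -2·1000² - 2·1000 - 1 = -2002001; -2002001 ≤ 0 — holds
Hence LHS − RHS is never positive, i.e. LHS ≤ RHS throughout, so the relation holds for every integer in [-1000, 1000].

No counterexample exists.

Answer: Always true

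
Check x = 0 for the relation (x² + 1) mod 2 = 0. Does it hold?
x = 0: LHS = (0² + 1) mod 2 = 1 mod 2 = 1; 1 = 0 — FAILS

The relation fails at x = 0, so x = 0 is a counterexample.

Answer: No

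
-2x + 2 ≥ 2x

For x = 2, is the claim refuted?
Substitute x = 2 into the relation:
x = 2: LHS = -2·2 + 2 = -2, RHS = 2·2 = 4; -2 ≥ 4 — FAILS

Since the claim fails at x = 2, this value is a counterexample.

Answer: Yes, x = 2 is a counterexample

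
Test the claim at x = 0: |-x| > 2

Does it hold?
x = 0: LHS = |-0| = |0| = 0; 0 > 2 — FAILS

The relation fails at x = 0, so x = 0 is a counterexample.

Answer: No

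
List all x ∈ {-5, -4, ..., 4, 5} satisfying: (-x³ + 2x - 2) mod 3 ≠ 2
Holds for: {-4, -3, -1, 0, 2, 3, 5}
Fails for: {-5, -2, 1, 4}

Answer: {-4, -3, -1, 0, 2, 3, 5}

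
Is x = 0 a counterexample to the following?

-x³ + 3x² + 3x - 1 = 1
Substitute x = 0 into the relation:
x = 0: LHS = -0³ + 3·0² + 3·0 - 1 = -1; -1 = 1 — FAILS

Since the claim fails at x = 0, this value is a counterexample.

Answer: Yes, x = 0 is a counterexample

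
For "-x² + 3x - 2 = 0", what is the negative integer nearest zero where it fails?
Testing negative integers from -1 downward:
x = -1: LHS = -(-1)² + 3·(-1) - 2 = -6; -6 = 0 — FAILS  ← closest negative counterexample to 0

Answer: x = -1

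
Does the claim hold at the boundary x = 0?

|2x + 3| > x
x = 0: LHS = |2·0 + 3| = |3| = 3; 3 > 0 — holds

The relation is satisfied at x = 0.

Answer: Yes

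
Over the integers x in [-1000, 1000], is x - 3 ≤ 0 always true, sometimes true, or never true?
Holds at x = 0: LHS = 0 - 3 = -3; -3 ≤ 0 — holds
Fails at x = 4: LHS = 4 - 3 = 1; 1 ≤ 0 — FAILS
It is satisfied by some integers in the range but not all.

Answer: Sometimes true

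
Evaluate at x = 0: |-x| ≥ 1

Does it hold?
x = 0: LHS = |-0| = |0| = 0; 0 ≥ 1 — FAILS

The relation fails at x = 0, so x = 0 is a counterexample.

Answer: No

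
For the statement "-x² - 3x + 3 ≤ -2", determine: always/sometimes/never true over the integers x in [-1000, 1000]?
Holds at x = 2: LHS = -2² - 3·2 + 3 = -7; -7 ≤ -2 — holds
Fails at x = 0: LHS = -0² - 3·0 + 3 = 3; 3 ≤ -2 — FAILS
It is satisfied by some integers in the range but not all.

Answer: Sometimes true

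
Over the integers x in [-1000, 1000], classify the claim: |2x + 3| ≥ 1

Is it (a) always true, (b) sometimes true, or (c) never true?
Over all integers in [-1000, 1000], LHS − RHS is smallest at x = -1, where it equals 0:
x = -1: LHS = |2·(-1) + 3| = |1| = 1; 1 ≥ 1 — holds
At the ends of the range:
x = -1000: LHS = |2·(-1000) + 3| = |-1997| = 1997; 1997 ≥ 1 — holds
x = 1000: LHS = |2·1000 + 3| = |2003| = 2003; 2003 ≥ 1 — holds
Hence LHS − RHS is never negative, i.e. LHS ≥ RHS throughout, so the relation holds for every integer in [-1000, 1000].

No counterexample exists.

Answer: Always true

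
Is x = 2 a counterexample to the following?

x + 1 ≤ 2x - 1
Substitute x = 2 into the relation:
x = 2: LHS = 2 + 1 = 3, RHS = 2·2 - 1 = 3; 3 ≤ 3 — holds

The claim holds here, so x = 2 is not a counterexample. (A counterexample exists elsewhere, e.g. x = 0.)

Answer: No, x = 2 is not a counterexample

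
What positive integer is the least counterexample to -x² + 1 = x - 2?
Testing positive integers:
x = 1: LHS = -1² + 1 = 0, RHS = 1 - 2 = -1; 0 = -1 — FAILS  ← smallest positive counterexample

Answer: x = 1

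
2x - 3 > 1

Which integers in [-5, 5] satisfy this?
Holds for: {3, 4, 5}
Fails for: {-5, -4, -3, -2, -1, 0, 1, 2}

Answer: {3, 4, 5}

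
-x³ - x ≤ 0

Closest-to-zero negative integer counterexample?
Testing negative integers from -1 downward:
x = -1: LHS = -(-1)³ - (-1) = 2; 2 ≤ 0 — FAILS  ← closest negative counterexample to 0

Answer: x = -1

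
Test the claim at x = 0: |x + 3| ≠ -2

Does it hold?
x = 0: LHS = |0 + 3| = |3| = 3; 3 ≠ -2 — holds

The relation is satisfied at x = 0.

Answer: Yes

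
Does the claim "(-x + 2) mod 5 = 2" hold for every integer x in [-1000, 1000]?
The claim fails at x = 1:
x = 1: LHS = (-1 + 2) mod 5 = 1 mod 5 = 1; 1 = 2 — FAILS

Because a single integer refutes it, the statement is false.

Answer: False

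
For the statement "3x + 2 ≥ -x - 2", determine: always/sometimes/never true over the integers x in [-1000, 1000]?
Holds at x = 0: LHS = 3·0 + 2 = 2, RHS = -0 - 2 = -2; 2 ≥ -2 — holds
Fails at x = -2: LHS = 3·(-2) + 2 = -4, RHS = -(-2) - 2 = 0; -4 ≥ 0 — FAILS
It is satisfied by some integers in the range but not all.

Answer: Sometimes true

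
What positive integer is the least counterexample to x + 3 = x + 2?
Testing positive integers:
x = 1: LHS = 1 + 3 = 4, RHS = 1 + 2 = 3; 4 = 3 — FAILS  ← smallest positive counterexample

Answer: x = 1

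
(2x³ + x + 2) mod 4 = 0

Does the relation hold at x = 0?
x = 0: LHS = (2·0³ + 0 + 2) mod 4 = 2 mod 4 = 2; 2 = 0 — FAILS

The relation fails at x = 0, so x = 0 is a counterexample.

Answer: No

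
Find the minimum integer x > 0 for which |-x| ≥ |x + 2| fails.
Testing positive integers:
x = 1: LHS = |-1| = 1, RHS = |1 + 2| = |3| = 3; 1 ≥ 3 — FAILS  ← smallest positive counterexample

Answer: x = 1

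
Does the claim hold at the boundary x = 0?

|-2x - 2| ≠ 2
x = 0: LHS = |-2·0 - 2| = |-2| = 2; 2 ≠ 2 — FAILS

The relation fails at x = 0, so x = 0 is a counterexample.

Answer: No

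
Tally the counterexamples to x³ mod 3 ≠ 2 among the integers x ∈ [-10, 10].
Counterexamples in [-10, 10]: {-10, -7, -4, -1, 2, 5, 8}.

Counting them gives 7 values.

Answer: 7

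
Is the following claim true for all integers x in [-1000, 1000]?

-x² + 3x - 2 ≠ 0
The claim fails at x = 1:
x = 1: LHS = -1² + 3·1 - 2 = 0; 0 ≠ 0 — FAILS

Because a single integer refutes it, the statement is false.

Answer: False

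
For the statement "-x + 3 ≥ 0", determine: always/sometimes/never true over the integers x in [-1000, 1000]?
Holds at x = 0: LHS = -0 + 3 = 3; 3 ≥ 0 — holds
Fails at x = 4: LHS = -4 + 3 = -1; -1 ≥ 0 — FAILS
It is satisfied by some integers in the range but not all.

Answer: Sometimes true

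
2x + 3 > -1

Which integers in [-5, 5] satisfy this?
Holds for: {-1, 0, 1, 2, 3, 4, 5}
Fails for: {-5, -4, -3, -2}

Answer: {-1, 0, 1, 2, 3, 4, 5}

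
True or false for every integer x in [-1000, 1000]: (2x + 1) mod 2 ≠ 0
For a polynomial with integer coefficients, its value mod 2 depends only on x mod 2, so it suffices to check one representative of each residue class, x = 0, 1:
x = 0: LHS = (2·0 + 1) mod 2 = 1 mod 2 = 1; 1 ≠ 0 — holds
x = 1: LHS = (2·1 + 1) mod 2 = 3 mod 2 = 1; 1 ≠ 0 — holds
The relation holds in every residue class, so the relation holds for every integer in [-1000, 1000].

No counterexample exists.

Answer: True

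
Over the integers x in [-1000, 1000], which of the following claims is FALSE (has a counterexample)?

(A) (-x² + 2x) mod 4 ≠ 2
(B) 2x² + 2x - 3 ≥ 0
(A) For a polynomial with integer coefficients, its value mod 4 depends only on x mod 4, so it suffices to check one representative of each residue class, x = 0, 1, 2, 3:
x = 0: LHS = (-0² + 2·0) mod 4 = 0 mod 4 = 0; 0 ≠ 2 — holds
x = 1: LHS = (-1² + 2·1) mod 4 = 1 mod 4 = 1; 1 ≠ 2 — holds
x = 2: LHS = (-2² + 2·2) mod 4 = 0 mod 4 = 0; 0 ≠ 2 — holds
x = 3: LHS = (-3² + 2·3) mod 4 = (-3) mod 4 = 1; 1 ≠ 2 — holds
The relation holds in every residue class, so the relation holds for every integer in [-1000, 1000].

(B) x = 0: LHS = 2·0² + 2·0 - 3 = -3; -3 ≥ 0 — FAILS

Only (B) has a counterexample.

Answer: B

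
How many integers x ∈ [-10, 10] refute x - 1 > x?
Counterexamples in [-10, 10]: {-10, -9, -8, -7, -6, -5, -4, -3, -2, -1, 0, 1, 2, 3, 4, 5, 6, 7, 8, 9, 10}.

Counting them gives 21 values.

Answer: 21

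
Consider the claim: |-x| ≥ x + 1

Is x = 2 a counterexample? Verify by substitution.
Substitute x = 2 into the relation:
x = 2: LHS = |-2| = 2, RHS = 2 + 1 = 3; 2 ≥ 3 — FAILS

Since the claim fails at x = 2, this value is a counterexample.

Answer: Yes, x = 2 is a counterexample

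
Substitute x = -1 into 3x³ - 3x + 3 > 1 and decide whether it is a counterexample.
Substitute x = -1 into the relation:
x = -1: LHS = 3·(-1)³ - 3·(-1) + 3 = 3; 3 > 1 — holds

The claim holds here, so x = -1 is not a counterexample. (A counterexample exists elsewhere, e.g. x = -2.)

Answer: No, x = -1 is not a counterexample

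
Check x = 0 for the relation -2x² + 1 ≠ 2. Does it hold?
x = 0: LHS = -2·0² + 1 = 1; 1 ≠ 2 — holds

The relation is satisfied at x = 0.

Answer: Yes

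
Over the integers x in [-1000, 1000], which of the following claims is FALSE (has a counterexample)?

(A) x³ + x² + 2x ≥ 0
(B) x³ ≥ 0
(A) x = -1: LHS = (-1)³ + (-1)² + 2·(-1) = -2; -2 ≥ 0 — FAILS
(B) x = -1: LHS = (-1)³ = -1; -1 ≥ 0 — FAILS

Answer: Both A and B are false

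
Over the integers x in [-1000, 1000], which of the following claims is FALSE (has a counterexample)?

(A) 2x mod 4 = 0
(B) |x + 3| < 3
(A) x = 1: LHS = (2·1) mod 4 = 2 mod 4 = 2; 2 = 0 — FAILS
(B) x = 0: LHS = |0 + 3| = |3| = 3; 3 < 3 — FAILS

Answer: Both A and B are false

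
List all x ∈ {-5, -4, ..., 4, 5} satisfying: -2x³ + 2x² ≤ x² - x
Holds for: {0, 1, 2, 3, 4, 5}
Fails for: {-5, -4, -3, -2, -1}

Answer: {0, 1, 2, 3, 4, 5}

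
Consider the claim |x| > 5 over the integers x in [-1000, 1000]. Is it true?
The claim fails at x = 0:
x = 0: LHS = |0| = 0; 0 > 5 — FAILS

Because a single integer refutes it, the statement is false.

Answer: False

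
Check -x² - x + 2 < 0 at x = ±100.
x = 100: LHS = -100² - 100 + 2 = -10098; -10098 < 0 — holds
x = -100: LHS = -(-100)² - (-100) + 2 = -9898; -9898 < 0 — holds

Answer: Yes, holds for both x = 100 and x = -100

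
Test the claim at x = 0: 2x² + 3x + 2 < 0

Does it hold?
x = 0: LHS = 2·0² + 3·0 + 2 = 2; 2 < 0 — FAILS

The relation fails at x = 0, so x = 0 is a counterexample.

Answer: No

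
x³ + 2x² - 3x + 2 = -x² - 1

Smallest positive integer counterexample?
Testing positive integers:
x = 1: LHS = 1³ + 2·1² - 3·1 + 2 = 2, RHS = -1² - 1 = -2; 2 = -2 — FAILS  ← smallest positive counterexample

Answer: x = 1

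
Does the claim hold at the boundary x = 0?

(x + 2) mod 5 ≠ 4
x = 0: LHS = (0 + 2) mod 5 = 2 mod 5 = 2; 2 ≠ 4 — holds

The relation is satisfied at x = 0.

Answer: Yes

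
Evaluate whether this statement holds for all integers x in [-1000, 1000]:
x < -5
The claim fails at x = 0:
x = 0: 0 < -5 — FAILS

Because a single integer refutes it, the statement is false.

Answer: False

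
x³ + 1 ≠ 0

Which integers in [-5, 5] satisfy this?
Holds for: {-5, -4, -3, -2, 0, 1, 2, 3, 4, 5}
Fails for: {-1}

Answer: {-5, -4, -3, -2, 0, 1, 2, 3, 4, 5}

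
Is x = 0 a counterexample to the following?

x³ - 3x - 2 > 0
Substitute x = 0 into the relation:
x = 0: LHS = 0³ - 3·0 - 2 = -2; -2 > 0 — FAILS

Since the claim fails at x = 0, this value is a counterexample.

Answer: Yes, x = 0 is a counterexample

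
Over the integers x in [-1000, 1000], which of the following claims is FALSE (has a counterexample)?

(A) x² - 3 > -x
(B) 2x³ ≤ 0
(A) x = 0: LHS = 0² - 3 = -3, RHS = -0 = 0; -3 > 0 — FAILS
(B) x = 1: LHS = 2·1³ = 2; 2 ≤ 0 — FAILS

Answer: Both A and B are false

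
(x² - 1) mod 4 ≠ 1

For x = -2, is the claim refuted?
Substitute x = -2 into the relation:
x = -2: LHS = ((-2)² - 1) mod 4 = 3 mod 4 = 3; 3 ≠ 1 — holds

The relation holds at x = -2, so it is not a counterexample.

Answer: No, x = -2 is not a counterexample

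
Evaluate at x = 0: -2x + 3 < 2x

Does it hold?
x = 0: LHS = -2·0 + 3 = 3, RHS = 2·0 = 0; 3 < 0 — FAILS

The relation fails at x = 0, so x = 0 is a counterexample.

Answer: No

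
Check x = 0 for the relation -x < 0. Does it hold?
x = 0: LHS = -0 = 0; 0 < 0 — FAILS

The relation fails at x = 0, so x = 0 is a counterexample.

Answer: No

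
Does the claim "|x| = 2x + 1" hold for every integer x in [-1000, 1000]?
The claim fails at x = 0:
x = 0: LHS = |0| = 0, RHS = 2·0 + 1 = 1; 0 = 1 — FAILS

Because a single integer refutes it, the statement is false.

Answer: False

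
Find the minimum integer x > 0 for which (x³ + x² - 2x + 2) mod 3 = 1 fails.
Testing positive integers:
x = 1: LHS = (1³ + 1² - 2·1 + 2) mod 3 = 2 mod 3 = 2; 2 = 1 — FAILS  ← smallest positive counterexample

Answer: x = 1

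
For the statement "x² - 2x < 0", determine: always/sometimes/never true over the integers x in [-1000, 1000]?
Holds at x = 1: LHS = 1² - 2·1 = -1; -1 < 0 — holds
Fails at x = 0: LHS = 0² - 2·0 = 0; 0 < 0 — FAILS
It is satisfied by some integers in the range but not all.

Answer: Sometimes true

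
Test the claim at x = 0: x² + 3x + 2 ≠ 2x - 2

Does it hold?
x = 0: LHS = 0² + 3·0 + 2 = 2, RHS = 2·0 - 2 = -2; 2 ≠ -2 — holds

The relation is satisfied at x = 0.

Answer: Yes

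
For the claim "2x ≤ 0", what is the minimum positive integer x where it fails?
Testing positive integers:
x = 1: LHS = 2·1 = 2; 2 ≤ 0 — FAILS  ← smallest positive counterexample

Answer: x = 1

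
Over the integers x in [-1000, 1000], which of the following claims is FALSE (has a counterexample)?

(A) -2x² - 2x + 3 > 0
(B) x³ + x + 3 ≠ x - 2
(A) x = 1: LHS = -2·1² - 2·1 + 3 = -1; -1 > 0 — FAILS

(B) Track d = LHS − RHS over the integers in [-1000, 1000]. Equality would need d = 0, but d changes sign only between consecutive integers, jumping over 0:
x = -2: LHS = (-2)³ + (-2) + 3 = -7, RHS = (-2) - 2 = -4; -7 ≠ -4 — holds  (d = -3)
x = -1: LHS = (-1)³ + (-1) + 3 = 1, RHS = (-1) - 2 = -3; 1 ≠ -3 — holds  (d = 4)
Away from these crossings d keeps a constant sign, and checking every integer in [-1000, 1000] confirms d ≠ 0 throughout. Hence the two sides are never equal, so the relation holds for every integer in [-1000, 1000].

Only (A) has a counterexample.

Answer: A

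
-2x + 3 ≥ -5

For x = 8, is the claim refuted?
Substitute x = 8 into the relation:
x = 8: LHS = -2·8 + 3 = -13; -13 ≥ -5 — FAILS

Since the claim fails at x = 8, this value is a counterexample.

Answer: Yes, x = 8 is a counterexample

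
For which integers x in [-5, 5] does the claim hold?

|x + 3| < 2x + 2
Holds for: {2, 3, 4, 5}
Fails for: {-5, -4, -3, -2, -1, 0, 1}

Answer: {2, 3, 4, 5}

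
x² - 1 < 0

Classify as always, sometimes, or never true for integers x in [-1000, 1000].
Holds at x = 0: LHS = 0² - 1 = -1; -1 < 0 — holds
Fails at x = 1: LHS = 1² - 1 = 0; 0 < 0 — FAILS
It is satisfied by some integers in the range but not all.

Answer: Sometimes true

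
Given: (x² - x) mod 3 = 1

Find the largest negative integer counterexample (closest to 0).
Testing negative integers from -1 downward:
x = -1: LHS = ((-1)² - (-1)) mod 3 = 2 mod 3 = 2; 2 = 1 — FAILS  ← closest negative counterexample to 0

Answer: x = -1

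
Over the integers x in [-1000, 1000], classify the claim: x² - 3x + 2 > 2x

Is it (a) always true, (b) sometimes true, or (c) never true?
Holds at x = 0: LHS = 0² - 3·0 + 2 = 2, RHS = 2·0 = 0; 2 > 0 — holds
Fails at x = 1: LHS = 1² - 3·1 + 2 = 0, RHS = 2·1 = 2; 0 > 2 — FAILS
It is satisfied by some integers in the range but not all.

Answer: Sometimes true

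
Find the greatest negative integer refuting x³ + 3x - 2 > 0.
Testing negative integers from -1 downward:
x = -1: LHS = (-1)³ + 3·(-1) - 2 = -6; -6 > 0 — FAILS  ← closest negative counterexample to 0

Answer: x = -1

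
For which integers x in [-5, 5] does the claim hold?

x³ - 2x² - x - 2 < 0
Holds for: {-5, -4, -3, -2, -1, 0, 1, 2}
Fails for: {3, 4, 5}

Answer: {-5, -4, -3, -2, -1, 0, 1, 2}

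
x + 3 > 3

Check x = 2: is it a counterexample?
Substitute x = 2 into the relation:
x = 2: LHS = 2 + 3 = 5; 5 > 3 — holds

The claim holds here, so x = 2 is not a counterexample. (A counterexample exists elsewhere, e.g. x = 0.)

Answer: No, x = 2 is not a counterexample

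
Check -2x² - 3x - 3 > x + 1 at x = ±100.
x = 100: LHS = -2·100² - 3·100 - 3 = -20303, RHS = 100 + 1 = 101; -20303 > 101 — FAILS
x = -100: LHS = -2·(-100)² - 3·(-100) - 3 = -19703, RHS = (-100) + 1 = -99; -19703 > -99 — FAILS

Answer: No, fails for both x = 100 and x = -100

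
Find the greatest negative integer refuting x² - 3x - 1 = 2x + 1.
Testing negative integers from -1 downward:
x = -1: LHS = (-1)² - 3·(-1) - 1 = 3, RHS = 2·(-1) + 1 = -1; 3 = -1 — FAILS  ← closest negative counterexample to 0

Answer: x = -1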